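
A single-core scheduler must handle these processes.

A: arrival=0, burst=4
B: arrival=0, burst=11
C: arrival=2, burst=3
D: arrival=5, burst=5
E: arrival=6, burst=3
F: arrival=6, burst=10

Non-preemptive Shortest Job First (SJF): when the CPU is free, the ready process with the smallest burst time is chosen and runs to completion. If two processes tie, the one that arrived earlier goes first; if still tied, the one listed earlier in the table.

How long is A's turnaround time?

4

Timeline: | A 0-4 | C 4-7 | E 7-10 | D 10-15 | F 15-25 | B 25-36 |
Completion: A=4  B=36  C=7  D=15  E=10  F=25
Turnaround (C−A): A=4  B=36  C=5  D=10  E=4  F=19
Turnaround(A) = completion − arrival = 4 − 0 = 4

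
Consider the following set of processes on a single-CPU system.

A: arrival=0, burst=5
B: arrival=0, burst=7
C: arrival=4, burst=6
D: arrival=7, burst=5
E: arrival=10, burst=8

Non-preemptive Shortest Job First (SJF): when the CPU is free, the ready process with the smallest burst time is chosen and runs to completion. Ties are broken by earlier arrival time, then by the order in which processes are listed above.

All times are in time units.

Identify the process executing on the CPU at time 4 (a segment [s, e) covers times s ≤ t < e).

A

Gantt: | A 0-5 | C 5-11 | D 11-16 | B 16-23 | E 23-31 |
Completion: A=5  B=23  C=11  D=16  E=31
Turnaround (C−A): A=5  B=23  C=7  D=9  E=21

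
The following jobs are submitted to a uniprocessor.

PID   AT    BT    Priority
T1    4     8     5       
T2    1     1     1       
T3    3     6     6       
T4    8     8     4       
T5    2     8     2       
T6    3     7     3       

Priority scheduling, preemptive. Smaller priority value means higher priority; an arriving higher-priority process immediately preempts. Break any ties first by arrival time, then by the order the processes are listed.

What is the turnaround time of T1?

29

Schedule: | idle 0-1 | T2 1-2 | T5 2-10 | T6 10-17 | T4 17-25 | T1 25-33 | T3 33-39 |
Completion: T1=33  T2=2  T3=39  T4=25  T5=10  T6=17
Turnaround (C−A): T1=29  T2=1  T3=36  T4=17  T5=8  T6=14
Turnaround(T1) = completion − arrival = 33 − 4 = 29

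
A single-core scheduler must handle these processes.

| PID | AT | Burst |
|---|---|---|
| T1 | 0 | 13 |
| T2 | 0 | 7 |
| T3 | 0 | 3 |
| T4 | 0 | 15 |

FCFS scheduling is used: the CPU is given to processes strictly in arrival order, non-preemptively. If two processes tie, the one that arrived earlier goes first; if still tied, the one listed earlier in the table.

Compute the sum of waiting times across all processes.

Schedule: | T1 0-13 | T2 13-20 | T3 20-23 | T4 23-38 |
Completion: T1=13  T2=20  T3=23  T4=38
Turnaround (C−A): T1=13  T2=20  T3=23  T4=38
Waiting = turnaround − burst: T1=0, T2=13, T3=20, T4=23
Total waiting = 0 + 13 + 20 + 23 = 56

56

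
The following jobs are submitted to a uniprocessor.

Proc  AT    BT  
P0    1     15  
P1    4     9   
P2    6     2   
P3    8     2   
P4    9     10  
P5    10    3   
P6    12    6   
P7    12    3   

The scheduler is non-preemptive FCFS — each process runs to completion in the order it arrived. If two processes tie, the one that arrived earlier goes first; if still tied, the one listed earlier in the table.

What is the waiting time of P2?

Gantt: | idle 0-1 | P0 1-16 | P1 16-25 | P2 25-27 | P3 27-29 | P4 29-39 | P5 39-42 | P6 42-48 | P7 48-51 |
Completion: P0=16  P1=25  P2=27  P3=29  P4=39  P5=42  P6=48  P7=51
Turnaround (C−A): P0=15  P1=21  P2=21  P3=21  P4=30  P5=32  P6=36  P7=39
Waiting(P2) = turnaround − burst = 21 − 2 = 19

19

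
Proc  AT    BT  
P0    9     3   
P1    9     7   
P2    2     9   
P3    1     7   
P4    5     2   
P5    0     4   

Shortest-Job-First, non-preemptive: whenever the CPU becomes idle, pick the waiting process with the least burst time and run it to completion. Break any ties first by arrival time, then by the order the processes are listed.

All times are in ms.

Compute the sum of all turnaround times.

Schedule: | P5 0-4 | P3 4-11 | P4 11-13 | P0 13-16 | P1 16-23 | P2 23-32 |
Completion: P0=16  P1=23  P2=32  P3=11  P4=13  P5=4
Turnaround (C−A): P0=7  P1=14  P2=30  P3=10  P4=8  P5=4
Turnaround = completion − arrival: P0=7, P1=14, P2=30, P3=10, P4=8, P5=4
Total turnaround = 7 + 14 + 30 + 10 + 8 + 4 = 73

73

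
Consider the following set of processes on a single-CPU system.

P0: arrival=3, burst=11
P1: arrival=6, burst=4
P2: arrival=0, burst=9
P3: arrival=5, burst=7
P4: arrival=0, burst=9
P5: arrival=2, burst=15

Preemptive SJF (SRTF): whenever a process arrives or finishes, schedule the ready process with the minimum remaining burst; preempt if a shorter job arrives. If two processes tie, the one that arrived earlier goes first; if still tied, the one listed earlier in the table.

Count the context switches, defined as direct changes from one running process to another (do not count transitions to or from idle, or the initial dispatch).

Gantt: | P2 0-9 | P1 9-13 | P3 13-20 | P4 20-29 | P0 29-40 | P5 40-55 |
Completion: P0=40  P1=13  P2=9  P3=20  P4=29  P5=55
Turnaround (C−A): P0=37  P1=7  P2=9  P3=15  P4=29  P5=53

5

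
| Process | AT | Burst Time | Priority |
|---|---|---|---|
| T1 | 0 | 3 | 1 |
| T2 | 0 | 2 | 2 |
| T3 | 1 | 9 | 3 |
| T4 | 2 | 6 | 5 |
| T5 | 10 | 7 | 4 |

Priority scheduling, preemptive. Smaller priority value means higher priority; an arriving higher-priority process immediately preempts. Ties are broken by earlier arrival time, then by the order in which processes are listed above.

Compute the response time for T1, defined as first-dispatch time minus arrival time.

Timeline: | T1 0-3 | T2 3-5 | T3 5-14 | T5 14-21 | T4 21-27 |
Completion: T1=3  T2=5  T3=14  T4=27  T5=21
Turnaround (C−A): T1=3  T2=5  T3=13  T4=25  T5=11
Response(T1) = first start − arrival = 0 − 0 = 0

0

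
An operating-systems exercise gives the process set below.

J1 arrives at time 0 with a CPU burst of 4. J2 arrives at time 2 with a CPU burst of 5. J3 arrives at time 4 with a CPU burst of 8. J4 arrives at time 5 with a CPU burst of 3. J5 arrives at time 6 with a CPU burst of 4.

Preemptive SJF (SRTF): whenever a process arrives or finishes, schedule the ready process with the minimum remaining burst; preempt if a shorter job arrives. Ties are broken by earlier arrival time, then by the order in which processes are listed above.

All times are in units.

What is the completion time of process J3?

24

Schedule: | J1 0-4 | J2 4-5 | J4 5-8 | J2 8-12 | J5 12-16 | J3 16-24 |
Completion: J1=4  J2=12  J3=24  J4=8  J5=16
Turnaround (C−A): J1=4  J2=10  J3=20  J4=3  J5=10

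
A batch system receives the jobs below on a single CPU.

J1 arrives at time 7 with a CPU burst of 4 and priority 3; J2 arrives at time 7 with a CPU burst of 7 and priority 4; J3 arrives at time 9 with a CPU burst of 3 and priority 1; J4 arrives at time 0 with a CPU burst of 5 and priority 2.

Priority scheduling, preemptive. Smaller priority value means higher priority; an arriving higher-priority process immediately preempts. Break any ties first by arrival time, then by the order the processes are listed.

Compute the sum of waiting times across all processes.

10

Timeline: | J4 0-5 | idle 5-7 | J1 7-9 | J3 9-12 | J1 12-14 | J2 14-21 |
Completion: J1=14  J2=21  J3=12  J4=5
Turnaround (C−A): J1=7  J2=14  J3=3  J4=5
Waiting = turnaround − burst: J1=3, J2=7, J3=0, J4=0
Total waiting = 3 + 7 + 0 + 0 = 10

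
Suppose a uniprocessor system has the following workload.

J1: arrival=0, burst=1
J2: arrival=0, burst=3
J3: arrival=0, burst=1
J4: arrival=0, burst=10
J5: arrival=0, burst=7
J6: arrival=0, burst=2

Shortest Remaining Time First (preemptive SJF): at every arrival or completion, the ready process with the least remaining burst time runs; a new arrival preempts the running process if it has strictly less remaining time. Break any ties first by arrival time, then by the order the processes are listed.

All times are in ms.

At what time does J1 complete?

1

Schedule: | J1 0-1 | J3 1-2 | J6 2-4 | J2 4-7 | J5 7-14 | J4 14-24 |
Completion: J1=1  J2=7  J3=2  J4=24  J5=14  J6=4
Turnaround (C−A): J1=1  J2=7  J3=2  J4=24  J5=14  J6=4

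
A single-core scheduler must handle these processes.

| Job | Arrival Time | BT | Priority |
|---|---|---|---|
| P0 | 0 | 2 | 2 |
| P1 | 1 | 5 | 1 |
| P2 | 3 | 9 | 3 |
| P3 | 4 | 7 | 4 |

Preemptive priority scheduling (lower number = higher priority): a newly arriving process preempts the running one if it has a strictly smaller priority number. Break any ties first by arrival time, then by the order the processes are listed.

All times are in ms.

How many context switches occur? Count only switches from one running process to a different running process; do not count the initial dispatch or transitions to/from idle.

4

Schedule: | P0 0-1 | P1 1-6 | P0 6-7 | P2 7-16 | P3 16-23 |
Completion: P0=7  P1=6  P2=16  P3=23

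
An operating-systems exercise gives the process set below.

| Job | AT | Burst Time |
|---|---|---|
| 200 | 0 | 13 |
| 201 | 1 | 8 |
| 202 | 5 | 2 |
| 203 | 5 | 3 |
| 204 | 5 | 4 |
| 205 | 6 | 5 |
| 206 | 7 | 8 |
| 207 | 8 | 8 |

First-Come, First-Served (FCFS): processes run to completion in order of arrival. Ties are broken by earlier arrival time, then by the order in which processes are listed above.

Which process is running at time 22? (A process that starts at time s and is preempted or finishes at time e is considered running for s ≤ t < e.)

202

Timeline: | 200 0-13 | 201 13-21 | 202 21-23 | 203 23-26 | 204 26-30 | 205 30-35 | 206 35-43 | 207 43-51 |
Completion: 200=13  201=21  202=23  203=26  204=30  205=35  206=43  207=51
Turnaround (C−A): 200=13  201=20  202=18  203=21  204=25  205=29  206=36  207=43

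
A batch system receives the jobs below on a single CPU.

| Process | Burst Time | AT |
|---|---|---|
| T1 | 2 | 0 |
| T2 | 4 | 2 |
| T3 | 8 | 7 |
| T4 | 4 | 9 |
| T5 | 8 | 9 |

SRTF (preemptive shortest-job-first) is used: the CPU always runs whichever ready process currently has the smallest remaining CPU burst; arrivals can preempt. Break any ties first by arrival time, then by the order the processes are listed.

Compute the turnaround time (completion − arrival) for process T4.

4

Schedule: | T1 0-2 | T2 2-6 | idle 6-7 | T3 7-9 | T4 9-13 | T3 13-19 | T5 19-27 |
Completion: T1=2  T2=6  T3=19  T4=13  T5=27
Turnaround (C−A): T1=2  T2=4  T3=12  T4=4  T5=18
Turnaround(T4) = completion − arrival = 13 − 9 = 4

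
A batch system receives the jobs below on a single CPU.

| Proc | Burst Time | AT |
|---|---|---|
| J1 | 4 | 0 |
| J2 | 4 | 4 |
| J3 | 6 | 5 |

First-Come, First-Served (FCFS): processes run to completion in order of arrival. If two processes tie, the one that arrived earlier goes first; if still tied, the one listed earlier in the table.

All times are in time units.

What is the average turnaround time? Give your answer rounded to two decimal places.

5.67

Timeline: | J1 0-4 | J2 4-8 | J3 8-14 |
Completion: J1=4  J2=8  J3=14
Turnaround times: J1=4, J2=4, J3=9
Average turnaround = (4+4+9) / 3 = 17/3 = 5.67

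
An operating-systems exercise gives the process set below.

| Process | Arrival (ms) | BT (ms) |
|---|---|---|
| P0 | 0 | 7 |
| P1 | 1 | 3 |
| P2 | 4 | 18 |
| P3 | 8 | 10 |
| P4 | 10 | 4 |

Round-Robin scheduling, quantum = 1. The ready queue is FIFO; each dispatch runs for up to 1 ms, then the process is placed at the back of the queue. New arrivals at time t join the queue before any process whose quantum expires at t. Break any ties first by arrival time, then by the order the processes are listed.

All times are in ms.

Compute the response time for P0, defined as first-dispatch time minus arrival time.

Timeline: | P0 0-1 | P1 1-2 | P0 2-3 | P1 3-4 | P0 4-5 | P2 5-6 | P1 6-7 | P0 7-8 | P2 8-9 | P3 9-10 | P0 10-11 | P2 11-12 | P4 12-13 | P3 13-14 | P0 14-15 | P2 15-16 | P4 16-17 | P3 17-18 | P0 18-19 | P2 19-20 | P4 20-21 | P3 21-22 | P2 22-23 | P4 23-24 | P3 24-25 | P2 25-26 | P3 26-27 | P2 27-28 | P3 28-29 | P2 29-30 | P3 30-31 | P2 31-32 | P3 32-33 | P2 33-34 | P3 34-35 | P2 35-42 |
Completion: P0=19  P1=7  P2=42  P3=35  P4=24
Turnaround (C−A): P0=19  P1=6  P2=38  P3=27  P4=14
Response(P0) = first start − arrival = 0 − 0 = 0

0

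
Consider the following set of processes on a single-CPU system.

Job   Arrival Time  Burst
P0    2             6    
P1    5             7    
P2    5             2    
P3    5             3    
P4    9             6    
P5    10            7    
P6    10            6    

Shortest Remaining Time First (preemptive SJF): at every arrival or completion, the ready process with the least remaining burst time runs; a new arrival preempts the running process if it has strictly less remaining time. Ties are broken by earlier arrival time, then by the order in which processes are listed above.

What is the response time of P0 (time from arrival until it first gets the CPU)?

0

Timeline: | idle 0-2 | P0 2-5 | P2 5-7 | P0 7-10 | P3 10-13 | P4 13-19 | P6 19-25 | P1 25-32 | P5 32-39 |
Completion: P0=10  P1=32  P2=7  P3=13  P4=19  P5=39  P6=25
Response(P0) = first start − arrival = 2 − 2 = 0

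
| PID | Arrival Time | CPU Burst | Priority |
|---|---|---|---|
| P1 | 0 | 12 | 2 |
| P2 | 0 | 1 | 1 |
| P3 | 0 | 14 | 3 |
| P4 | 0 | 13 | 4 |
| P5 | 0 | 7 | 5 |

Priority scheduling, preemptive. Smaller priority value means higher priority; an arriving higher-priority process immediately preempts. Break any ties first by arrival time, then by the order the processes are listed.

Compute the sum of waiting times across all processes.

Gantt: | P2 0-1 | P1 1-13 | P3 13-27 | P4 27-40 | P5 40-47 |
Completion: P1=13  P2=1  P3=27  P4=40  P5=47
Turnaround (C−A): P1=13  P2=1  P3=27  P4=40  P5=47
Waiting = turnaround − burst: P1=1, P2=0, P3=13, P4=27, P5=40
Total waiting = 1 + 0 + 13 + 27 + 40 = 81

81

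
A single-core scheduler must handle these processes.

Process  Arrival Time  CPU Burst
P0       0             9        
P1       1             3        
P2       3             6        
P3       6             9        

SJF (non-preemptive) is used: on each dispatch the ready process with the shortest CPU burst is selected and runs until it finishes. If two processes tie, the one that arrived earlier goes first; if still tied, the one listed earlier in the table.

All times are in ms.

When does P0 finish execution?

Gantt: | P0 0-9 | P1 9-12 | P2 12-18 | P3 18-27 |
Completion: P0=9  P1=12  P2=18  P3=27

9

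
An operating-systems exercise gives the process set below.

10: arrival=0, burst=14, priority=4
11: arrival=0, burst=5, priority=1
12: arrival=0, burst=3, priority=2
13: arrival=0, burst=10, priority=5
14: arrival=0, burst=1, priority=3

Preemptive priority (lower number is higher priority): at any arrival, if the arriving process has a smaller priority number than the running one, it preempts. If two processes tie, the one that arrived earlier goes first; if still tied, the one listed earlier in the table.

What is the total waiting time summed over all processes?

45

Gantt: | 11 0-5 | 12 5-8 | 14 8-9 | 10 9-23 | 13 23-33 |
Completion: 10=23  11=5  12=8  13=33  14=9
Turnaround (C−A): 10=23  11=5  12=8  13=33  14=9
Waiting = turnaround − burst: 10=9, 11=0, 12=5, 13=23, 14=8
Total waiting = 9 + 0 + 5 + 23 + 8 = 45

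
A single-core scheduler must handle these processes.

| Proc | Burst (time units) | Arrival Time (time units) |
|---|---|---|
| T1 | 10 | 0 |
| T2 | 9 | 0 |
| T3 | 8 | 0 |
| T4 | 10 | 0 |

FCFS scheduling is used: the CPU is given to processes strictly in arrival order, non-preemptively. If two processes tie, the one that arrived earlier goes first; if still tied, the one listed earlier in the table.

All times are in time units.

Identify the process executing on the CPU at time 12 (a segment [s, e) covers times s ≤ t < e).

Timeline: | T1 0-10 | T2 10-19 | T3 19-27 | T4 27-37 |
Completion: T1=10  T2=19  T3=27  T4=37
Turnaround (C−A): T1=10  T2=19  T3=27  T4=37

T2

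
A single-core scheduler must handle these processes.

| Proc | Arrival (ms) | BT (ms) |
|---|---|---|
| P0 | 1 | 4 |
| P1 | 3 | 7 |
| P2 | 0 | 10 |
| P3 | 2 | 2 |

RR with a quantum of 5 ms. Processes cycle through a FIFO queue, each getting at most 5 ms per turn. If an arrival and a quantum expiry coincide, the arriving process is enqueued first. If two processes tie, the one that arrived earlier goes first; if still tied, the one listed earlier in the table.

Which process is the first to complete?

P0

Schedule: | P2 0-5 | P0 5-9 | P3 9-11 | P1 11-16 | P2 16-21 | P1 21-23 |
Completion: P0=9  P1=23  P2=21  P3=11
Finish order: P0 → P3 → P2 → P1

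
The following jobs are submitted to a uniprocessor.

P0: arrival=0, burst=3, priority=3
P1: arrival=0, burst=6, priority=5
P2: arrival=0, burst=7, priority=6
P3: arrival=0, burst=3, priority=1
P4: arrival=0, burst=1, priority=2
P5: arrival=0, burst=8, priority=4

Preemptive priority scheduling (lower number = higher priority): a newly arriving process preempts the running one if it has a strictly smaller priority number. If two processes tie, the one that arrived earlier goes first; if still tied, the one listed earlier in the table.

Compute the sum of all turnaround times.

78

Timeline: | P3 0-3 | P4 3-4 | P0 4-7 | P5 7-15 | P1 15-21 | P2 21-28 |
Completion: P0=7  P1=21  P2=28  P3=3  P4=4  P5=15
Turnaround = completion − arrival: P0=7, P1=21, P2=28, P3=3, P4=4, P5=15
Total turnaround = 7 + 21 + 28 + 3 + 4 + 15 = 78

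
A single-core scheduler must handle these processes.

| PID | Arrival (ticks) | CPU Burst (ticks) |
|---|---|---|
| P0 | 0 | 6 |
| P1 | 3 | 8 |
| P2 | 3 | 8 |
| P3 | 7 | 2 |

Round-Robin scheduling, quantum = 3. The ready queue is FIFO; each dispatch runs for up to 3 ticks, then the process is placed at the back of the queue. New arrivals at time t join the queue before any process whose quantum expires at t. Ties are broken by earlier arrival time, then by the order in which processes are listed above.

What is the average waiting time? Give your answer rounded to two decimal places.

Gantt: | P0 0-3 | P1 3-6 | P2 6-9 | P0 9-12 | P1 12-15 | P3 15-17 | P2 17-20 | P1 20-22 | P2 22-24 |
Completion: P0=12  P1=22  P2=24  P3=17
Turnaround (C−A): P0=12  P1=19  P2=21  P3=10
Waiting times: P0=6, P1=11, P2=13, P3=8
Average waiting = (6+11+13+8) / 4 = 38/4 = 9.50

9.50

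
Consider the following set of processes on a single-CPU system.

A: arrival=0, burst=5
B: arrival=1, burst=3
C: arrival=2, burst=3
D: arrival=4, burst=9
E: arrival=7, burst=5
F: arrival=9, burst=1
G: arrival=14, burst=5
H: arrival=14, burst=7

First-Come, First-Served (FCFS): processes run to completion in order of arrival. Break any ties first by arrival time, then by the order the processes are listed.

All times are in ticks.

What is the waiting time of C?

Gantt: | A 0-5 | B 5-8 | C 8-11 | D 11-20 | E 20-25 | F 25-26 | G 26-31 | H 31-38 |
Completion: A=5  B=8  C=11  D=20  E=25  F=26  G=31  H=38
Waiting(C) = turnaround − burst = 9 − 3 = 6

6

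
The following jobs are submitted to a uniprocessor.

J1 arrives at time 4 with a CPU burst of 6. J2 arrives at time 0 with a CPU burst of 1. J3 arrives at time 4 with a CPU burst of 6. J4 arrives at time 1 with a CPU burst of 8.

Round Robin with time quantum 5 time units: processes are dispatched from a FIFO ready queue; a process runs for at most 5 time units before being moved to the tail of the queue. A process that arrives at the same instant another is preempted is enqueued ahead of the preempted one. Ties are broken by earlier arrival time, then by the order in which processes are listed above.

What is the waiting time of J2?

0

Timeline: | J2 0-1 | J4 1-6 | J1 6-11 | J3 11-16 | J4 16-19 | J1 19-20 | J3 20-21 |
Completion: J1=20  J2=1  J3=21  J4=19
Turnaround (C−A): J1=16  J2=1  J3=17  J4=18
Waiting(J2) = turnaround − burst = 1 − 1 = 0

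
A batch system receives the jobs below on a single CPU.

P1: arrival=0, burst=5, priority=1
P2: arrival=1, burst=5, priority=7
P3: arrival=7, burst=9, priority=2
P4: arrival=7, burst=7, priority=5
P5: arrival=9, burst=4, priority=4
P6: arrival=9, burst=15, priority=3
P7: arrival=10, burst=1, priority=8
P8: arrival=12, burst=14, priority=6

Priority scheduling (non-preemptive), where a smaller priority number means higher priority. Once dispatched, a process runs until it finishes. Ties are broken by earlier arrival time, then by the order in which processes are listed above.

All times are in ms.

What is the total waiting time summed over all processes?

155

Gantt: | P1 0-5 | P2 5-10 | P3 10-19 | P6 19-34 | P5 34-38 | P4 38-45 | P8 45-59 | P7 59-60 |
Completion: P1=5  P2=10  P3=19  P4=45  P5=38  P6=34  P7=60  P8=59
Waiting = turnaround − burst: P1=0, P2=4, P3=3, P4=31, P5=25, P6=10, P7=49, P8=33
Total waiting = 0 + 4 + 3 + 31 + 25 + 10 + 49 + 33 = 155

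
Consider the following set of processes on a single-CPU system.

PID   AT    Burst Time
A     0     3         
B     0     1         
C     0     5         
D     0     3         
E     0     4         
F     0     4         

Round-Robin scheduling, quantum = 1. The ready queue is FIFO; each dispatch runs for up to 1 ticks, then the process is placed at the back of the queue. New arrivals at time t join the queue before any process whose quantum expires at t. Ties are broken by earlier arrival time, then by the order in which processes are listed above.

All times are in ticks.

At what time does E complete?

18

Gantt: | A 0-1 | B 1-2 | C 2-3 | D 3-4 | E 4-5 | F 5-6 | A 6-7 | C 7-8 | D 8-9 | E 9-10 | F 10-11 | A 11-12 | C 12-13 | D 13-14 | E 14-15 | F 15-16 | C 16-17 | E 17-18 | F 18-19 | C 19-20 |
Completion: A=12  B=2  C=20  D=14  E=18  F=19
Turnaround (C−A): A=12  B=2  C=20  D=14  E=18  F=19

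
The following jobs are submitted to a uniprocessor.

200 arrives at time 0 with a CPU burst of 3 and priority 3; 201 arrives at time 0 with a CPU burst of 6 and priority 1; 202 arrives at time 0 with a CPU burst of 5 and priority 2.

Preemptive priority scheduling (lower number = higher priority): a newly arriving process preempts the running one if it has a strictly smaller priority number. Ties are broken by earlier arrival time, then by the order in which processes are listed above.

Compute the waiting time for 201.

Timeline: | 201 0-6 | 202 6-11 | 200 11-14 |
Completion: 200=14  201=6  202=11
Turnaround (C−A): 200=14  201=6  202=11
Waiting(201) = turnaround − burst = 6 − 6 = 0

0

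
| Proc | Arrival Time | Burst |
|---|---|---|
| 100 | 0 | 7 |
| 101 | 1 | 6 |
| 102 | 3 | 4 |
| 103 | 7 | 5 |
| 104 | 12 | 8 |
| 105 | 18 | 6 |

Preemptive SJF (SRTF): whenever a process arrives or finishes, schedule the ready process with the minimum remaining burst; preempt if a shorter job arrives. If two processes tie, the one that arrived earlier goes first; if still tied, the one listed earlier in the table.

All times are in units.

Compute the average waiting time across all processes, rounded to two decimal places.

Schedule: | 100 0-7 | 102 7-11 | 103 11-16 | 101 16-22 | 105 22-28 | 104 28-36 |
Completion: 100=7  101=22  102=11  103=16  104=36  105=28
Waiting times: 100=0, 101=15, 102=4, 103=4, 104=16, 105=4
Average waiting = (0+15+4+4+16+4) / 6 = 43/6 = 7.17

7.17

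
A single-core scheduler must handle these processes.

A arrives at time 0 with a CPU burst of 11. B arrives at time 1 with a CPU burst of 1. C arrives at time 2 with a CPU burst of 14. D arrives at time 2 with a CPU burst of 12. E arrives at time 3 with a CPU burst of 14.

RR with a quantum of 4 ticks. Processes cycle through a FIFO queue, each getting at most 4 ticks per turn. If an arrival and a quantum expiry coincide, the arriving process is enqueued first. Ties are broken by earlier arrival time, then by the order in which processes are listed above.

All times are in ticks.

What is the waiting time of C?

Timeline: | A 0-4 | B 4-5 | C 5-9 | D 9-13 | E 13-17 | A 17-21 | C 21-25 | D 25-29 | E 29-33 | A 33-36 | C 36-40 | D 40-44 | E 44-48 | C 48-50 | E 50-52 |
Completion: A=36  B=5  C=50  D=44  E=52
Turnaround (C−A): A=36  B=4  C=48  D=42  E=49
Waiting(C) = turnaround − burst = 48 − 14 = 34

34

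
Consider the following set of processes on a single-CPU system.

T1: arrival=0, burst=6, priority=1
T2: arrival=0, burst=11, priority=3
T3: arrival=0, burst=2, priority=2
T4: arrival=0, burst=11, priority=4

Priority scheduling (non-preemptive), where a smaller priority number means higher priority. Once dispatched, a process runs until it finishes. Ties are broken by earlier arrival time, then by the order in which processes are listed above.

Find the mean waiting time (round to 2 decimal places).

Gantt: | T1 0-6 | T3 6-8 | T2 8-19 | T4 19-30 |
Completion: T1=6  T2=19  T3=8  T4=30
Waiting times: T1=0, T2=8, T3=6, T4=19
Average waiting = (0+8+6+19) / 4 = 33/4 = 8.25

8.25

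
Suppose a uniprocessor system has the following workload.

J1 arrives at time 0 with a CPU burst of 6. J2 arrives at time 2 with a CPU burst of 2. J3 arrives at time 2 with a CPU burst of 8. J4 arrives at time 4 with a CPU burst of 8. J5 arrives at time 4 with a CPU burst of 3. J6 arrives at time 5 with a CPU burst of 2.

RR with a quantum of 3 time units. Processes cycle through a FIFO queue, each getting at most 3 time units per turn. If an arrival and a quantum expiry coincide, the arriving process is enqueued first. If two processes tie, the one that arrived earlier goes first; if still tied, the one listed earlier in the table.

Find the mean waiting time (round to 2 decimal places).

Timeline: | J1 0-3 | J2 3-5 | J3 5-8 | J1 8-11 | J4 11-14 | J5 14-17 | J6 17-19 | J3 19-22 | J4 22-25 | J3 25-27 | J4 27-29 |
Completion: J1=11  J2=5  J3=27  J4=29  J5=17  J6=19
Turnaround (C−A): J1=11  J2=3  J3=25  J4=25  J5=13  J6=14
Waiting times: J1=5, J2=1, J3=17, J4=17, J5=10, J6=12
Average waiting = (5+1+17+17+10+12) / 6 = 62/6 = 10.33

10.33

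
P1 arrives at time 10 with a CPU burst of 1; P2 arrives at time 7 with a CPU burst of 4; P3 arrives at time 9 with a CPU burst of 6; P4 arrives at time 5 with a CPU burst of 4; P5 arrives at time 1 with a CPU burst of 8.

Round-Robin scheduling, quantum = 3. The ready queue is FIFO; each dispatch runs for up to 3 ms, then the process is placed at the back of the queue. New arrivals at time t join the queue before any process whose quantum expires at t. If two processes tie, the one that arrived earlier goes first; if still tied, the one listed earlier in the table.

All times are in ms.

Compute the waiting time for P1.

8

Schedule: | idle 0-1 | P5 1-7 | P4 7-10 | P2 10-13 | P5 13-15 | P3 15-18 | P1 18-19 | P4 19-20 | P2 20-21 | P3 21-24 |
Completion: P1=19  P2=21  P3=24  P4=20  P5=15
Waiting(P1) = turnaround − burst = 9 − 1 = 8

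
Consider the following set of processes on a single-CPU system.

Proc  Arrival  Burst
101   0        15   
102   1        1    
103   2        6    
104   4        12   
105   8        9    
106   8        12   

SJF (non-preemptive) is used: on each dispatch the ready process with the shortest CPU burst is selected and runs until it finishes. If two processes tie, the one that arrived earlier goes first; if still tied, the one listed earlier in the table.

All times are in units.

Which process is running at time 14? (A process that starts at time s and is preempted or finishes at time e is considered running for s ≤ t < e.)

Schedule: | 101 0-15 | 102 15-16 | 103 16-22 | 105 22-31 | 104 31-43 | 106 43-55 |
Completion: 101=15  102=16  103=22  104=43  105=31  106=55
Turnaround (C−A): 101=15  102=15  103=20  104=39  105=23  106=47

101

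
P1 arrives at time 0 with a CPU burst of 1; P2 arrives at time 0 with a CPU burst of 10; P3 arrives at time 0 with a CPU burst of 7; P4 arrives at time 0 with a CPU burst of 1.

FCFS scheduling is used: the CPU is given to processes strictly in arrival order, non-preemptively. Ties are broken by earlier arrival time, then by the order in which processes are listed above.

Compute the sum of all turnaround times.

49

Timeline: | P1 0-1 | P2 1-11 | P3 11-18 | P4 18-19 |
Completion: P1=1  P2=11  P3=18  P4=19
Turnaround = completion − arrival: P1=1, P2=11, P3=18, P4=19
Total turnaround = 1 + 11 + 18 + 19 = 49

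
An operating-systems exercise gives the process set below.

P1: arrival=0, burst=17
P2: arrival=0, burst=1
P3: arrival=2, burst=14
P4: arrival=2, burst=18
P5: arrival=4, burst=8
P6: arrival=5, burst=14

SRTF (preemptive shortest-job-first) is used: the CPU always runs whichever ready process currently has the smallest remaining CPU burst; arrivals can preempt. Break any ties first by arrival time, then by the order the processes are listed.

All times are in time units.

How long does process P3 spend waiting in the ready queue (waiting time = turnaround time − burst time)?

8

Timeline: | P2 0-1 | P1 1-2 | P3 2-4 | P5 4-12 | P3 12-24 | P6 24-38 | P1 38-54 | P4 54-72 |
Completion: P1=54  P2=1  P3=24  P4=72  P5=12  P6=38
Waiting(P3) = turnaround − burst = 22 − 14 = 8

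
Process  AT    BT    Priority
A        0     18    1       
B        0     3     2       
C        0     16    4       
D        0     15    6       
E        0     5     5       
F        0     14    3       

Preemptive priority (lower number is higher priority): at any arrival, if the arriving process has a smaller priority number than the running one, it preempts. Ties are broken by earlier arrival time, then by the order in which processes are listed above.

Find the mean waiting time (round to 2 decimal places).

Gantt: | A 0-18 | B 18-21 | F 21-35 | C 35-51 | E 51-56 | D 56-71 |
Completion: A=18  B=21  C=51  D=71  E=56  F=35
Turnaround (C−A): A=18  B=21  C=51  D=71  E=56  F=35
Waiting times: A=0, B=18, C=35, D=56, E=51, F=21
Average waiting = (0+18+35+56+51+21) / 6 = 181/6 = 30.17

30.17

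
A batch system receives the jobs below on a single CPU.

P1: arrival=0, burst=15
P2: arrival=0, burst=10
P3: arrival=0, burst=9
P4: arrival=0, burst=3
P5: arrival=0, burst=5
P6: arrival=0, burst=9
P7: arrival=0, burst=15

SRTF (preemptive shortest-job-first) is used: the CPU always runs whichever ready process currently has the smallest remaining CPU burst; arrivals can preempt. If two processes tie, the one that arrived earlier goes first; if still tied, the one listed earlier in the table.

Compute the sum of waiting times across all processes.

141

Schedule: | P4 0-3 | P5 3-8 | P3 8-17 | P6 17-26 | P2 26-36 | P1 36-51 | P7 51-66 |
Completion: P1=51  P2=36  P3=17  P4=3  P5=8  P6=26  P7=66
Turnaround (C−A): P1=51  P2=36  P3=17  P4=3  P5=8  P6=26  P7=66
Waiting = turnaround − burst: P1=36, P2=26, P3=8, P4=0, P5=3, P6=17, P7=51
Total waiting = 36 + 26 + 8 + 0 + 3 + 17 + 51 = 141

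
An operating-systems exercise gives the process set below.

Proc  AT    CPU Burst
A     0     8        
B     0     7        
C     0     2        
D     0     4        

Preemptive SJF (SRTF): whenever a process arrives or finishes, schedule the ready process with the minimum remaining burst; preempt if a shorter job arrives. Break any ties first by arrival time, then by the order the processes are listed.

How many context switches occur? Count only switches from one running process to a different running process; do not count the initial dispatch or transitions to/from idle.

3

Gantt: | C 0-2 | D 2-6 | B 6-13 | A 13-21 |
Completion: A=21  B=13  C=2  D=6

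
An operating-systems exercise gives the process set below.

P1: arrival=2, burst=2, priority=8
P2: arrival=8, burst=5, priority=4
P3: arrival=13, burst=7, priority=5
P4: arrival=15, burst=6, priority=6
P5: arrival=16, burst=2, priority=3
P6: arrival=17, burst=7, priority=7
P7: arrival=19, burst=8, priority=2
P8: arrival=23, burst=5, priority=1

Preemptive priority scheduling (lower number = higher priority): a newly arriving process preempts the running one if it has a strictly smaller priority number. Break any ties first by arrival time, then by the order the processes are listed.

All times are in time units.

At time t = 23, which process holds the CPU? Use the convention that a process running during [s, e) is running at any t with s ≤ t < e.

Schedule: | idle 0-2 | P1 2-4 | idle 4-8 | P2 8-13 | P3 13-16 | P5 16-18 | P3 18-19 | P7 19-23 | P8 23-28 | P7 28-32 | P3 32-35 | P4 35-41 | P6 41-48 |
Completion: P1=4  P2=13  P3=35  P4=41  P5=18  P6=48  P7=32  P8=28
Turnaround (C−A): P1=2  P2=5  P3=22  P4=26  P5=2  P6=31  P7=13  P8=5

P8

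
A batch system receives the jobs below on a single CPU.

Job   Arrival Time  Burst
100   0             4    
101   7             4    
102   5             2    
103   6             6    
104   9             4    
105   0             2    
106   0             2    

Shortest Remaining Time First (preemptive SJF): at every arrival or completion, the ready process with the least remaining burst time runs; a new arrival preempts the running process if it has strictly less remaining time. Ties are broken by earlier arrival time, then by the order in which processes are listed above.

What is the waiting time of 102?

0

Gantt: | 105 0-2 | 106 2-4 | 100 4-5 | 102 5-7 | 100 7-10 | 101 10-14 | 104 14-18 | 103 18-24 |
Completion: 100=10  101=14  102=7  103=24  104=18  105=2  106=4
Waiting(102) = turnaround − burst = 2 − 2 = 0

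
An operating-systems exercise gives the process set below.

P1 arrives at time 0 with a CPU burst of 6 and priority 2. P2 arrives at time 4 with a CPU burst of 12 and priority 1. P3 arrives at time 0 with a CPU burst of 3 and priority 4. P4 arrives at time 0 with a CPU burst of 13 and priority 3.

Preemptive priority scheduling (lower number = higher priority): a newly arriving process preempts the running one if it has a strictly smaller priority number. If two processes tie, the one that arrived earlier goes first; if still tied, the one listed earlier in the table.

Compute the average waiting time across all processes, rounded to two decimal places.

Gantt: | P1 0-4 | P2 4-16 | P1 16-18 | P4 18-31 | P3 31-34 |
Completion: P1=18  P2=16  P3=34  P4=31
Waiting times: P1=12, P2=0, P3=31, P4=18
Average waiting = (12+0+31+18) / 4 = 61/4 = 15.25

15.25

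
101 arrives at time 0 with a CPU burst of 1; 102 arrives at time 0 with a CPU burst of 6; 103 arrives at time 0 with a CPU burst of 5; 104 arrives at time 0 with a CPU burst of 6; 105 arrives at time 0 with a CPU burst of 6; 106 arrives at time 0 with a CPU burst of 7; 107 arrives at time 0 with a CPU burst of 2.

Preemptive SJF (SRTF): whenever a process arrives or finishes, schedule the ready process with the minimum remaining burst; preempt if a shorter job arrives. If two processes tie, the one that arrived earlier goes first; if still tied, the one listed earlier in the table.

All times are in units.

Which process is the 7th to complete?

106

Timeline: | 101 0-1 | 107 1-3 | 103 3-8 | 102 8-14 | 104 14-20 | 105 20-26 | 106 26-33 |
Completion: 101=1  102=14  103=8  104=20  105=26  106=33  107=3
Turnaround (C−A): 101=1  102=14  103=8  104=20  105=26  106=33  107=3
Finish order: 101 → 107 → 103 → 102 → 104 → 105 → 106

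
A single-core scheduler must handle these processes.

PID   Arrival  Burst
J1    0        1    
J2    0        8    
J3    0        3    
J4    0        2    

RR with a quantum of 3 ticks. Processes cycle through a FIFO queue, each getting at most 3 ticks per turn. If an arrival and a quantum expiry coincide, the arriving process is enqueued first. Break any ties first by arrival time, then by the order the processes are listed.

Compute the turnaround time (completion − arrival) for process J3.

Timeline: | J1 0-1 | J2 1-4 | J3 4-7 | J4 7-9 | J2 9-14 |
Completion: J1=1  J2=14  J3=7  J4=9
Turnaround (C−A): J1=1  J2=14  J3=7  J4=9
Turnaround(J3) = completion − arrival = 7 − 0 = 7

7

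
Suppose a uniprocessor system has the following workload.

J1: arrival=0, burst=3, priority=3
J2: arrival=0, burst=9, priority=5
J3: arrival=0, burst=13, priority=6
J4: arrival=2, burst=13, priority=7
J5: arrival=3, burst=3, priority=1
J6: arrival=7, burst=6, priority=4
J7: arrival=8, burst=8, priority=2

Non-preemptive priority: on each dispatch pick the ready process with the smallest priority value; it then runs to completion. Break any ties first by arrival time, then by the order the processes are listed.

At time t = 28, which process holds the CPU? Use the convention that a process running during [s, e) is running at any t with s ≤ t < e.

Timeline: | J1 0-3 | J5 3-6 | J2 6-15 | J7 15-23 | J6 23-29 | J3 29-42 | J4 42-55 |
Completion: J1=3  J2=15  J3=42  J4=55  J5=6  J6=29  J7=23
Turnaround (C−A): J1=3  J2=15  J3=42  J4=53  J5=3  J6=22  J7=15

J6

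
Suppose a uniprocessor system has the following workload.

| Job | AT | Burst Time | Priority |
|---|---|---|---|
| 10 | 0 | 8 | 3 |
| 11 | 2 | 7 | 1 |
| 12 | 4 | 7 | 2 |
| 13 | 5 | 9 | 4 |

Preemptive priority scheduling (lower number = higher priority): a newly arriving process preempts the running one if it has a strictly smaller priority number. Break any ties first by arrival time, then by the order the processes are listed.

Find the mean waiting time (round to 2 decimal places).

9.00

Schedule: | 10 0-2 | 11 2-9 | 12 9-16 | 10 16-22 | 13 22-31 |
Completion: 10=22  11=9  12=16  13=31
Waiting times: 10=14, 11=0, 12=5, 13=17
Average waiting = (14+0+5+17) / 4 = 36/4 = 9.00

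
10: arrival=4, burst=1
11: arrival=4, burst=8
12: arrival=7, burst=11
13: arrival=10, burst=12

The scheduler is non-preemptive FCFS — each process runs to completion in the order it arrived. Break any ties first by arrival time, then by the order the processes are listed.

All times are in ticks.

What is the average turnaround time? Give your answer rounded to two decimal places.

13.25

Schedule: | idle 0-4 | 10 4-5 | 11 5-13 | 12 13-24 | 13 24-36 |
Completion: 10=5  11=13  12=24  13=36
Turnaround (C−A): 10=1  11=9  12=17  13=26
Turnaround times: 10=1, 11=9, 12=17, 13=26
Average turnaround = (1+9+17+26) / 4 = 53/4 = 13.25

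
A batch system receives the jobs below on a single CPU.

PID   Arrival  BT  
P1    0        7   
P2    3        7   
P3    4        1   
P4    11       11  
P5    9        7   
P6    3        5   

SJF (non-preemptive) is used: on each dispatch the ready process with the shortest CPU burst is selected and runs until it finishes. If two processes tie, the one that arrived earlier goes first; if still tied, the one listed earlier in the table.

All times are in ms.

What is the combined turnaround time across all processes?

83

Gantt: | P1 0-7 | P3 7-8 | P6 8-13 | P2 13-20 | P5 20-27 | P4 27-38 |
Completion: P1=7  P2=20  P3=8  P4=38  P5=27  P6=13
Turnaround = completion − arrival: P1=7, P2=17, P3=4, P4=27, P5=18, P6=10
Total turnaround = 7 + 17 + 4 + 27 + 18 + 10 = 83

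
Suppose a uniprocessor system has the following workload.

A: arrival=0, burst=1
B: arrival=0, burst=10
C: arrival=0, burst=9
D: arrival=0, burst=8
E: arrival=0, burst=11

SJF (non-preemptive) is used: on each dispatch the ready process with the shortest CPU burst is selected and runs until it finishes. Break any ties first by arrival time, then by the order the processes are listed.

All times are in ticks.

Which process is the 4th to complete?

B

Gantt: | A 0-1 | D 1-9 | C 9-18 | B 18-28 | E 28-39 |
Completion: A=1  B=28  C=18  D=9  E=39
Finish order: A → D → C → B → E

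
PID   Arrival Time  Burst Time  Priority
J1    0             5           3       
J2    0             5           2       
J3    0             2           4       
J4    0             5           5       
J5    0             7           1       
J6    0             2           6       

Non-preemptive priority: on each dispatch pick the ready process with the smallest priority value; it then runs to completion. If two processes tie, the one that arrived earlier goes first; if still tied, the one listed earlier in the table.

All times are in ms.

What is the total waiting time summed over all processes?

Gantt: | J5 0-7 | J2 7-12 | J1 12-17 | J3 17-19 | J4 19-24 | J6 24-26 |
Completion: J1=17  J2=12  J3=19  J4=24  J5=7  J6=26
Turnaround (C−A): J1=17  J2=12  J3=19  J4=24  J5=7  J6=26
Waiting = turnaround − burst: J1=12, J2=7, J3=17, J4=19, J5=0, J6=24
Total waiting = 12 + 7 + 17 + 19 + 0 + 24 = 79

79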